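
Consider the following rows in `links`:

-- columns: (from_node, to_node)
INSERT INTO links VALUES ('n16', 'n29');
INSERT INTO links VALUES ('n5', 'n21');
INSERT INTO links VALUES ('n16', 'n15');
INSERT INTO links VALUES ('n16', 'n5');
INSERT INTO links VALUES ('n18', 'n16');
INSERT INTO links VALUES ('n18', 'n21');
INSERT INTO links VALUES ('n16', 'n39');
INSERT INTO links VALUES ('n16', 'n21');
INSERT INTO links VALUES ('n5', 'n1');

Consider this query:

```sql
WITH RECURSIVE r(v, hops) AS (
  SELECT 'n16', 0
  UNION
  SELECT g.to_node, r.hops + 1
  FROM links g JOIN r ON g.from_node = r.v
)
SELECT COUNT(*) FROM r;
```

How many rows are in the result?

8

Base: (n16, hops=0).
Iteration 1: edges from {n16} -> (n15, hops=1), (n21, hops=1), (n29, hops=1), (n39, hops=1), (n5, hops=1).
Iteration 2: edges from {n15,n21,n29,n39,n5} -> (n1, hops=2), (n21, hops=2).
Iteration 3: no outgoing edges from {n1,n21}; recursion stops.
Total rows emitted: 8.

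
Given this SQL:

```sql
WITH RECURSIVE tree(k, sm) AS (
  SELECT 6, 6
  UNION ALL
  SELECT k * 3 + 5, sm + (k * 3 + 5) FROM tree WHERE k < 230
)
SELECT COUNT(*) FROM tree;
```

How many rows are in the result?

5

Base: k=6, sm=6.
Iteration 1: 6 < 230 holds -> k = 6 * 3 + 5 = 23, sm = 6 + 23 = 29.
Iteration 2: 23 < 230 holds -> k = 23 * 3 + 5 = 74, sm = 29 + 74 = 103.
Iteration 3: 74 < 230 holds -> k = 74 * 3 + 5 = 227, sm = 103 + 227 = 330.
Iteration 4: 227 < 230 holds -> k = 227 * 3 + 5 = 686, sm = 330 + 686 = 1016.
Iteration 5: 686 < 230 fails; recursion stops.
Total rows emitted: 5.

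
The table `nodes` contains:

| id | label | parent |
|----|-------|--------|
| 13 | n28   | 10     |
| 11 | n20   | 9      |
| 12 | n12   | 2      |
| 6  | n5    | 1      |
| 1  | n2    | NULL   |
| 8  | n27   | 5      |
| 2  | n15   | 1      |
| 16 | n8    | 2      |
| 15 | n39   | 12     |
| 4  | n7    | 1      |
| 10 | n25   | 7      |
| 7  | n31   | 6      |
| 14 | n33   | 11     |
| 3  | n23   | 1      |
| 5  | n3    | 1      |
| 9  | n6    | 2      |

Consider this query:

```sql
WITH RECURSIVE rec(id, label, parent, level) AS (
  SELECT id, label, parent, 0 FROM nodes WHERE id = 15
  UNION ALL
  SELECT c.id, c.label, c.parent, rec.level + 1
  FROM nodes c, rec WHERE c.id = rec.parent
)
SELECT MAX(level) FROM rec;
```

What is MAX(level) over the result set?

Base: id=15 (n39), parent=12, level 0.
Iteration 1: join on id=12 -> n12 (id 12, parent=2, level 1).
Iteration 2: join on id=2 -> n15 (id 2, parent=1, level 2).
Iteration 3: join on id=1 -> n2 (id 1, parent=NULL, level 3).
Iteration 4: parent is NULL; no match; recursion stops.
level values: 0, 1, 2, 3; the maximum is 3.

3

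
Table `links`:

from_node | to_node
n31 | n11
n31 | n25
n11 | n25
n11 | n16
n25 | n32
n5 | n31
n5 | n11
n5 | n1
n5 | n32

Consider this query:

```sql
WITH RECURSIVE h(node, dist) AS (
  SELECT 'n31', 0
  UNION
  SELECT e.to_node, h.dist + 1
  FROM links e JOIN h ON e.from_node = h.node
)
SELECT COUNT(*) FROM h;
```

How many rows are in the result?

Base: (n31, dist=0).
Iteration 1: edges from {n31} -> (n11, dist=1), (n25, dist=1).
Iteration 2: edges from {n11,n25} -> (n16, dist=2), (n25, dist=2), (n32, dist=2).
Iteration 3: edges from {n16,n25,n32} -> (n32, dist=3).
Iteration 4: no outgoing edges from {n32}; recursion stops.
Total rows emitted: 7.

7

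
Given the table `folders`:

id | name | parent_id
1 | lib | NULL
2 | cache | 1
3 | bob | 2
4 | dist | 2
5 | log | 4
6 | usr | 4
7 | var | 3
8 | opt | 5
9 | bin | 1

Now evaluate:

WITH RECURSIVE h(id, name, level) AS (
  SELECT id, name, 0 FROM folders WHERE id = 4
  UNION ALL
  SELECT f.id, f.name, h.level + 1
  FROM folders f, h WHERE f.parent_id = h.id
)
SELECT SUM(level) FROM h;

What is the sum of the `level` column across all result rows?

Base: id=4 (dist) at level 0.
Iteration 1: rows with parent_id in {4} -> log (id 5, level 1), usr (id 6, level 1).
Iteration 2: rows with parent_id in {5,6} -> opt (id 8, level 2).
Iteration 3: no rows with parent_id in {8}; recursion stops.
SUM(level) = 0 + 1 + 1 + 2 = 4.

4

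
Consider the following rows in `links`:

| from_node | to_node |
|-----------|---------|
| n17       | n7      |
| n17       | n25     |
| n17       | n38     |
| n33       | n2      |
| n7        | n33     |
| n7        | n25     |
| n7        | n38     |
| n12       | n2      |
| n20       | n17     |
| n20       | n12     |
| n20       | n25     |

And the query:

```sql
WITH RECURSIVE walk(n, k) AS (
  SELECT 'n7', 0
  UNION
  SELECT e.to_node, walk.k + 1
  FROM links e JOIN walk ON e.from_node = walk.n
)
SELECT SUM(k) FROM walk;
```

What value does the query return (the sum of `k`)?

5

Base: (n7, k=0).
Iteration 1: edges from {n7} -> (n25, k=1), (n33, k=1), (n38, k=1).
Iteration 2: edges from {n25,n33,n38} -> (n2, k=2).
Iteration 3: no outgoing edges from {n2}; recursion stops.
SUM(k) = 0 + 1 + 1 + 1 + 2 = 5.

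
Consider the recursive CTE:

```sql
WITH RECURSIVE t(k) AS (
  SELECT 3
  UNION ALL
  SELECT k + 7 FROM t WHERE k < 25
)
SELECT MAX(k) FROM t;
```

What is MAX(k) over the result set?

31

Base: k=3.
Iteration 1: 3 < 25 holds -> k = 3 + 7 = 10.
Iteration 2: 10 < 25 holds -> k = 10 + 7 = 17.
Iteration 3: 17 < 25 holds -> k = 17 + 7 = 24.
Iteration 4: 24 < 25 holds -> k = 24 + 7 = 31.
Iteration 5: 31 < 25 fails; recursion stops.
k values: 3, 10, 17, 24, 31; the maximum is 31.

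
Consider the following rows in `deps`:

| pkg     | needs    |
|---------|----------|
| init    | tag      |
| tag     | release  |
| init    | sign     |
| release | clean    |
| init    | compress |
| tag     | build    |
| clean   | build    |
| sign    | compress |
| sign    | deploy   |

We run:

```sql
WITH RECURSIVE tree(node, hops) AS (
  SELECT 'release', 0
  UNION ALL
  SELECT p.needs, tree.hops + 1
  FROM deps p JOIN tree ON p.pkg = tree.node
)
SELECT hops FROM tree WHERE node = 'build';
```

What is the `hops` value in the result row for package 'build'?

2

Base: (release, hops=0).
Iteration 1: edges from {release} -> (clean, hops=1).
Iteration 2: edges from {clean} -> (build, hops=2).
Iteration 3: no outgoing edges from {build}; recursion stops.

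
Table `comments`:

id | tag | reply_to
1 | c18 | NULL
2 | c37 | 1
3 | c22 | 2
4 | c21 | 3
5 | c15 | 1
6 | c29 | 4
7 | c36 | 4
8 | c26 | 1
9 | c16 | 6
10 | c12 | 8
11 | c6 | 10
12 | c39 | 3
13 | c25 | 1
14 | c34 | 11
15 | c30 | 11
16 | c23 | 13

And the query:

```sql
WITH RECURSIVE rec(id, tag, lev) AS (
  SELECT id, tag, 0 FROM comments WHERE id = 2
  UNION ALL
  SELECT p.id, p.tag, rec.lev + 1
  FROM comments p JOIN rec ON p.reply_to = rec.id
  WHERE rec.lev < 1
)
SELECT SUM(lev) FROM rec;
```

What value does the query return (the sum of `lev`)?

Base: id=2 (c37) at lev 0.
Iteration 1: rows with reply_to in {2} -> c22 (id 3, lev 1).
Iteration 2: lev < 1 fails for all current rows; recursion stops.
SUM(lev) = 0 + 1 = 1.

1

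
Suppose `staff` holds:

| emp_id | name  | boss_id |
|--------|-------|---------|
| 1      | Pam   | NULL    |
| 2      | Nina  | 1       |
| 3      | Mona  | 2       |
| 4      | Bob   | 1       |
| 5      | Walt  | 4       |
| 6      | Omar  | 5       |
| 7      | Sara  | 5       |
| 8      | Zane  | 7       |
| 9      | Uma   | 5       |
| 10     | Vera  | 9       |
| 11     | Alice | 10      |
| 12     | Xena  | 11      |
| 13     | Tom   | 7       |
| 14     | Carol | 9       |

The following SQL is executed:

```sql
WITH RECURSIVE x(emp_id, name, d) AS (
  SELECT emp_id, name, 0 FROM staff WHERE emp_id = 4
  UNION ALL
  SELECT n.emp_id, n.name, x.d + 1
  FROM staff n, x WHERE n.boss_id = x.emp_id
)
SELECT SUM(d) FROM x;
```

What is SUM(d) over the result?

28

Base: emp_id=4 (Bob) at d 0.
Iteration 1: rows with boss_id in {4} -> Walt (id 5, d 1).
Iteration 2: rows with boss_id in {5} -> Omar (id 6, d 2), Sara (id 7, d 2), Uma (id 9, d 2).
Iteration 3: rows with boss_id in {6,7,9} -> Zane (id 8, d 3), Vera (id 10, d 3), Tom (id 13, d 3), Carol (id 14, d 3).
Iteration 4: rows with boss_id in {8,10,13,14} -> Alice (id 11, d 4).
Iteration 5: rows with boss_id in {11} -> Xena (id 12, d 5).
Iteration 6: no rows with boss_id in {12}; recursion stops.
SUM(d) = 0 + 1 + 2 + 2 + 2 + 3 + 3 + 3 + 3 + 4 + 5 = 28.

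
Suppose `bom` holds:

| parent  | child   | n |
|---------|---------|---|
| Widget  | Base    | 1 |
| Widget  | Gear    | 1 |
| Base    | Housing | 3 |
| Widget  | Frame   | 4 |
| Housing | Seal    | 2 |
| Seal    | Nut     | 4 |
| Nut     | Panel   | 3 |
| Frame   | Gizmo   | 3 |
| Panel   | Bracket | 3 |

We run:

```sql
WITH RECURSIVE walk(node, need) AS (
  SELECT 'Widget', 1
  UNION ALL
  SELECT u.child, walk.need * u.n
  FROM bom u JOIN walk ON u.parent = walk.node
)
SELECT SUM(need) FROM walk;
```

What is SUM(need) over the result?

340

Base: (Widget, need=1).
Iteration 1: components of {Widget} -> Base = 1*1 = 1, Frame = 1*4 = 4, Gear = 1*1 = 1.
Iteration 2: components of {Base,Frame,Gear} -> Gizmo = 4*3 = 12, Housing = 1*3 = 3.
Iteration 3: components of {Gizmo,Housing} -> Seal = 3*2 = 6.
Iteration 4: components of {Seal} -> Nut = 6*4 = 24.
Iteration 5: components of {Nut} -> Panel = 24*3 = 72.
Iteration 6: components of {Panel} -> Bracket = 72*3 = 216.
Iteration 7: no further components; recursion stops.
SUM(need) = 1 + 1 + 1 + 4 + 3 + 12 + 6 + 24 + 72 + 216 = 340.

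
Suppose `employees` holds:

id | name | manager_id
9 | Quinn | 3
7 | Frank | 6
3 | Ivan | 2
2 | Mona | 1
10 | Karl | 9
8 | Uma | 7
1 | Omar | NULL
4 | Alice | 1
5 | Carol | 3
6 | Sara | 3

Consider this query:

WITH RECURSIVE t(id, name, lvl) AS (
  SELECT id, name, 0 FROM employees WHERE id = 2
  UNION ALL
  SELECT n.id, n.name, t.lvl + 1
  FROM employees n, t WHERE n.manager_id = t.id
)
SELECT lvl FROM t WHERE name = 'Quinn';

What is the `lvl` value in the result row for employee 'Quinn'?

2

Base: id=2 (Mona) at lvl 0.
Iteration 1: rows with manager_id in {2} -> Ivan (id 3, lvl 1).
Iteration 2: rows with manager_id in {3} -> Carol (id 5, lvl 2), Sara (id 6, lvl 2), Quinn (id 9, lvl 2).
Iteration 3: rows with manager_id in {5,6,9} -> Frank (id 7, lvl 3), Karl (id 10, lvl 3).
Iteration 4: rows with manager_id in {7,10} -> Uma (id 8, lvl 4).
Iteration 5: no rows with manager_id in {8}; recursion stops.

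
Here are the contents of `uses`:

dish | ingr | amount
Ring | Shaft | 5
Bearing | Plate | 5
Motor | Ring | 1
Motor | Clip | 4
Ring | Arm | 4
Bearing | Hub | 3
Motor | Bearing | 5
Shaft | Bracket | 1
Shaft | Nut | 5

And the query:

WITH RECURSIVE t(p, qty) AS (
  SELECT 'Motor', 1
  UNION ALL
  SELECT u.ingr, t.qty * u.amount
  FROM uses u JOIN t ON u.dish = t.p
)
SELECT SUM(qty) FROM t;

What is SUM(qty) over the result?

90

Base: (Motor, qty=1).
Iteration 1: components of {Motor} -> Bearing = 1*5 = 5, Clip = 1*4 = 4, Ring = 1*1 = 1.
Iteration 2: components of {Bearing,Clip,Ring} -> Arm = 1*4 = 4, Hub = 5*3 = 15, Plate = 5*5 = 25, Shaft = 1*5 = 5.
Iteration 3: components of {Arm,Hub,Plate,Shaft} -> Bracket = 5*1 = 5, Nut = 5*5 = 25.
Iteration 4: no further components; recursion stops.
SUM(qty) = 1 + 5 + 1 + 4 + 15 + 25 + 4 + 5 + 25 + 5 = 90.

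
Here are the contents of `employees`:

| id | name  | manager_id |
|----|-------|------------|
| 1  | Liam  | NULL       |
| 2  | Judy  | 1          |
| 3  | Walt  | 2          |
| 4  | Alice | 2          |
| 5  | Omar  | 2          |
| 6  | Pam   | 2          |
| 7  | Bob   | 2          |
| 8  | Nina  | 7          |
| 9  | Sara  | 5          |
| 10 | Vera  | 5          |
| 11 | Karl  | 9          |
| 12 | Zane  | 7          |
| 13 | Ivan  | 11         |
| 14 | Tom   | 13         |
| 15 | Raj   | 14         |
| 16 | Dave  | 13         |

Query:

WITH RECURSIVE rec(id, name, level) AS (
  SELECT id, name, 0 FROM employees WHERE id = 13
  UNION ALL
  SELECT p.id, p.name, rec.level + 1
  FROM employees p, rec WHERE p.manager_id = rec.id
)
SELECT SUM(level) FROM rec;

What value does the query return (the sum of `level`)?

Base: id=13 (Ivan) at level 0.
Iteration 1: rows with manager_id in {13} -> Tom (id 14, level 1), Dave (id 16, level 1).
Iteration 2: rows with manager_id in {14,16} -> Raj (id 15, level 2).
Iteration 3: no rows with manager_id in {15}; recursion stops.
SUM(level) = 0 + 1 + 1 + 2 = 4.

4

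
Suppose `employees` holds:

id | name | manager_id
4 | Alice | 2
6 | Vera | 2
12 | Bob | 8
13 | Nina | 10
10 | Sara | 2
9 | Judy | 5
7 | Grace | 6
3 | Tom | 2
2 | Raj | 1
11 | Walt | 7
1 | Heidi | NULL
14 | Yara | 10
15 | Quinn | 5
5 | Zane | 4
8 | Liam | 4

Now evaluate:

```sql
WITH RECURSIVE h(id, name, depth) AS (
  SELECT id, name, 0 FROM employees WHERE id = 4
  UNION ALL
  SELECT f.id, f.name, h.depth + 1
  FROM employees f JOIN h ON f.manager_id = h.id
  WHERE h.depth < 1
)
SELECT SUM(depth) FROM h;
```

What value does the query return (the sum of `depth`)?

2

Base: id=4 (Alice) at depth 0.
Iteration 1: rows with manager_id in {4} -> Zane (id 5, depth 1), Liam (id 8, depth 1).
Iteration 2: depth < 1 fails for all current rows; recursion stops.
SUM(depth) = 0 + 1 + 1 = 2.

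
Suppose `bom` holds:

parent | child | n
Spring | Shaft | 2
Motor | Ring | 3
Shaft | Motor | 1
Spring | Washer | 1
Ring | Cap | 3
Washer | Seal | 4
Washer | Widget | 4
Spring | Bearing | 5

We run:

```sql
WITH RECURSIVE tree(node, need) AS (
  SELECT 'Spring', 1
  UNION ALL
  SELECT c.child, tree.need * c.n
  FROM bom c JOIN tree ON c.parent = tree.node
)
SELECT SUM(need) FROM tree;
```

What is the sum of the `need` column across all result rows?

Base: (Spring, need=1).
Iteration 1: components of {Spring} -> Bearing = 1*5 = 5, Shaft = 1*2 = 2, Washer = 1*1 = 1.
Iteration 2: components of {Bearing,Shaft,Washer} -> Motor = 2*1 = 2, Seal = 1*4 = 4, Widget = 1*4 = 4.
Iteration 3: components of {Motor,Seal,Widget} -> Ring = 2*3 = 6.
Iteration 4: components of {Ring} -> Cap = 6*3 = 18.
Iteration 5: no further components; recursion stops.
SUM(need) = 1 + 2 + 5 + 1 + 2 + 4 + 4 + 6 + 18 = 43.

43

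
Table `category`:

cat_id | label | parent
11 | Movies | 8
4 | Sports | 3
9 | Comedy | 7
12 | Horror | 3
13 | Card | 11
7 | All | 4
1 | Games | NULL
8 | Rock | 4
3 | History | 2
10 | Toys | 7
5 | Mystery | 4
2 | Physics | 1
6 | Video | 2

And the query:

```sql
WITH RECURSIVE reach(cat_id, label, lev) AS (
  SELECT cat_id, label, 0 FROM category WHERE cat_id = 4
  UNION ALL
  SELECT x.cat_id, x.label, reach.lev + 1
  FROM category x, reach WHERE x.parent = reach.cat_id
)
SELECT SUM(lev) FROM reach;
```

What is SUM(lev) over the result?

Base: cat_id=4 (Sports) at lev 0.
Iteration 1: rows with parent in {4} -> Mystery (id 5, lev 1), All (id 7, lev 1), Rock (id 8, lev 1).
Iteration 2: rows with parent in {5,7,8} -> Comedy (id 9, lev 2), Toys (id 10, lev 2), Movies (id 11, lev 2).
Iteration 3: rows with parent in {9,10,11} -> Card (id 13, lev 3).
Iteration 4: no rows with parent in {13}; recursion stops.
SUM(lev) = 0 + 1 + 1 + 1 + 2 + 2 + 2 + 3 = 12.

12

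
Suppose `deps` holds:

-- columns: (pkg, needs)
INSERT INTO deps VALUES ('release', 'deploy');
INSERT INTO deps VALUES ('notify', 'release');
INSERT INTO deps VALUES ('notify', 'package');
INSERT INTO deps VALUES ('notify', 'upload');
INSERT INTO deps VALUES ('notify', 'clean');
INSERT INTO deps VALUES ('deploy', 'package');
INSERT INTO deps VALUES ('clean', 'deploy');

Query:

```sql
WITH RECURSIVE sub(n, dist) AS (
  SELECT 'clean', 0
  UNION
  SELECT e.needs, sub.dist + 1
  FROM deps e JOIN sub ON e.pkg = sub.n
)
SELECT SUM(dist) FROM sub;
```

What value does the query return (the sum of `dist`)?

3

Base: (clean, dist=0).
Iteration 1: edges from {clean} -> (deploy, dist=1).
Iteration 2: edges from {deploy} -> (package, dist=2).
Iteration 3: no outgoing edges from {package}; recursion stops.
SUM(dist) = 0 + 1 + 2 = 3.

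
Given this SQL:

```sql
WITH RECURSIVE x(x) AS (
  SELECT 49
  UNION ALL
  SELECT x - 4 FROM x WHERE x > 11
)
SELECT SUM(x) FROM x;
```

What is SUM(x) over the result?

319

Base: x=49.
Iteration 1: 49 > 11 holds -> x = 49 - 4 = 45.
Iteration 2: 45 > 11 holds -> x = 45 - 4 = 41.
Iteration 3: 41 > 11 holds -> x = 41 - 4 = 37.
Iteration 4: 37 > 11 holds -> x = 37 - 4 = 33.
Iteration 5: 33 > 11 holds -> x = 33 - 4 = 29.
Iteration 6: 29 > 11 holds -> x = 29 - 4 = 25.
Iteration 7: 25 > 11 holds -> x = 25 - 4 = 21.
Iteration 8: 21 > 11 holds -> x = 21 - 4 = 17.
Iteration 9: 17 > 11 holds -> x = 17 - 4 = 13.
Iteration 10: 13 > 11 holds -> x = 13 - 4 = 9.
Iteration 11: 9 > 11 fails; recursion stops.
SUM(x) = 49 + 45 + 41 + 37 + 33 + 29 + 25 + 21 + 17 + 13 + 9 = 319.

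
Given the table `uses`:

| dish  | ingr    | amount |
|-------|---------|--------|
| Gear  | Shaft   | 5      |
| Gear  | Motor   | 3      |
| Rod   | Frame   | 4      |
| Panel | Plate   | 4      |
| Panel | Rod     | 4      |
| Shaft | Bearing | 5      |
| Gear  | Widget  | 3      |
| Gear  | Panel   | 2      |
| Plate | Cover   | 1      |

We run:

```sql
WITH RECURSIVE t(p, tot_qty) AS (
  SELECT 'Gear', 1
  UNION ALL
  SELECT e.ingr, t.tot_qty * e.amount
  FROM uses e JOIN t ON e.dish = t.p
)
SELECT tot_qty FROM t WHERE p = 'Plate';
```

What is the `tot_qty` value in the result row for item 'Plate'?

8

Base: (Gear, tot_qty=1).
Iteration 1: components of {Gear} -> Motor = 1*3 = 3, Panel = 1*2 = 2, Shaft = 1*5 = 5, Widget = 1*3 = 3.
Iteration 2: components of {Motor,Panel,Shaft,Widget} -> Bearing = 5*5 = 25, Plate = 2*4 = 8, Rod = 2*4 = 8.
Iteration 3: components of {Bearing,Plate,Rod} -> Cover = 8*1 = 8, Frame = 8*4 = 32.
Iteration 4: no further components; recursion stops.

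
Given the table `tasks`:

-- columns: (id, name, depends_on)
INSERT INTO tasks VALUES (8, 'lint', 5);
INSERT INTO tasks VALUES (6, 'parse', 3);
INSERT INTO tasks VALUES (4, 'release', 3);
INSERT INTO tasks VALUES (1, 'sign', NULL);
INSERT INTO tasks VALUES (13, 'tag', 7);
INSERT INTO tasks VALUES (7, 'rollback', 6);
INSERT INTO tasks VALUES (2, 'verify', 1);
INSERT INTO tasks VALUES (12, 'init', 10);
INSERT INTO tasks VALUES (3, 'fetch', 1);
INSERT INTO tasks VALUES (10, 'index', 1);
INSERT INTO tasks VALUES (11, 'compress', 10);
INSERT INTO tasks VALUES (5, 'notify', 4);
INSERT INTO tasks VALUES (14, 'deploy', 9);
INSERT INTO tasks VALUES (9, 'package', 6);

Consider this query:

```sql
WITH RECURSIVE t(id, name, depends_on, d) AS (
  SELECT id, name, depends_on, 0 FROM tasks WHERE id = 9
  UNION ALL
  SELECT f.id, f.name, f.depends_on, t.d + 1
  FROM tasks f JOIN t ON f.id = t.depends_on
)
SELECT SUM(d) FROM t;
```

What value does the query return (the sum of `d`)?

Base: id=9 (package), depends_on=6, d 0.
Iteration 1: join on id=6 -> parse (id 6, depends_on=3, d 1).
Iteration 2: join on id=3 -> fetch (id 3, depends_on=1, d 2).
Iteration 3: join on id=1 -> sign (id 1, depends_on=NULL, d 3).
Iteration 4: depends_on is NULL; no match; recursion stops.
SUM(d) = 0 + 1 + 2 + 3 = 6.

6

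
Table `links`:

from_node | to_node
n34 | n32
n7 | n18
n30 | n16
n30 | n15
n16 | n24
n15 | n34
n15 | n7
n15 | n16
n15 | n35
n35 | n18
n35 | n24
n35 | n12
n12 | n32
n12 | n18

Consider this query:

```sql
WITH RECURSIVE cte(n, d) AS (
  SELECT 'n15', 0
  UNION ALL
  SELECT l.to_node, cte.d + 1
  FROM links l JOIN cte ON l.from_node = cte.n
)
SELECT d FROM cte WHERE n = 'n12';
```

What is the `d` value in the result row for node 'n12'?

2

Base: (n15, d=0).
Iteration 1: edges from {n15} -> (n16, d=1), (n34, d=1), (n35, d=1), (n7, d=1).
Iteration 2: edges from {n16,n34,n35,n7} -> (n12, d=2), (n18, d=2) x2, (n24, d=2) x2, (n32, d=2). [UNION ALL keeps all 6 new rows, including repeats]
Iteration 3: edges from {n12,n18,n24,n32} -> (n18, d=3), (n32, d=3).
Iteration 4: no outgoing edges from {n18,n32}; recursion stops.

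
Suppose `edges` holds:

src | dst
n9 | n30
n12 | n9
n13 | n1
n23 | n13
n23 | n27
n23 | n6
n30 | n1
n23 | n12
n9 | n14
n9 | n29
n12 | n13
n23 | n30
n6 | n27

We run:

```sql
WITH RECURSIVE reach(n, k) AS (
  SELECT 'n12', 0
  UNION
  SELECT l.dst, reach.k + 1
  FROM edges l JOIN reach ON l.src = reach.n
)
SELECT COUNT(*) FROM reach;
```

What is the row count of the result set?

Base: (n12, k=0).
Iteration 1: edges from {n12} -> (n13, k=1), (n9, k=1).
Iteration 2: edges from {n13,n9} -> (n1, k=2), (n14, k=2), (n29, k=2), (n30, k=2).
Iteration 3: edges from {n1,n14,n29,n30} -> (n1, k=3).
Iteration 4: no outgoing edges from {n1}; recursion stops.
Total rows emitted: 8.

8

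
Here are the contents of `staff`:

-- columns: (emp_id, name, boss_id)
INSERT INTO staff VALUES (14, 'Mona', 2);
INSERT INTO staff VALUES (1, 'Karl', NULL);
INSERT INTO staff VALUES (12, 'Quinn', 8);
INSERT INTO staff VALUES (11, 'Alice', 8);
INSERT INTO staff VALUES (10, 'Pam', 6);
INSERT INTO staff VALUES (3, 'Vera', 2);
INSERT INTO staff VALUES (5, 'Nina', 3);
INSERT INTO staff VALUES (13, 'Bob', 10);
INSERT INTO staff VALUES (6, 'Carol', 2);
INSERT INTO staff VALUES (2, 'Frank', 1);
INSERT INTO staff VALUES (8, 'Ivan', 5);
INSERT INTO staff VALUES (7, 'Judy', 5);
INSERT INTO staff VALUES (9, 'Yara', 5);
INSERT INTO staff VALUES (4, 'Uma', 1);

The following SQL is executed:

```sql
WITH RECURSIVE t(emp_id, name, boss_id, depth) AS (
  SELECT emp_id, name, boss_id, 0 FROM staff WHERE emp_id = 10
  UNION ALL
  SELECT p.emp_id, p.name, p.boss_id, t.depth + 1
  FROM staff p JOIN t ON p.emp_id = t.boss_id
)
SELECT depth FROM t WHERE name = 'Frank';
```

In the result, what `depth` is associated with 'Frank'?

2

Base: emp_id=10 (Pam), boss_id=6, depth 0.
Iteration 1: join on emp_id=6 -> Carol (id 6, boss_id=2, depth 1).
Iteration 2: join on emp_id=2 -> Frank (id 2, boss_id=1, depth 2).
Iteration 3: join on emp_id=1 -> Karl (id 1, boss_id=NULL, depth 3).
Iteration 4: boss_id is NULL; no match; recursion stops.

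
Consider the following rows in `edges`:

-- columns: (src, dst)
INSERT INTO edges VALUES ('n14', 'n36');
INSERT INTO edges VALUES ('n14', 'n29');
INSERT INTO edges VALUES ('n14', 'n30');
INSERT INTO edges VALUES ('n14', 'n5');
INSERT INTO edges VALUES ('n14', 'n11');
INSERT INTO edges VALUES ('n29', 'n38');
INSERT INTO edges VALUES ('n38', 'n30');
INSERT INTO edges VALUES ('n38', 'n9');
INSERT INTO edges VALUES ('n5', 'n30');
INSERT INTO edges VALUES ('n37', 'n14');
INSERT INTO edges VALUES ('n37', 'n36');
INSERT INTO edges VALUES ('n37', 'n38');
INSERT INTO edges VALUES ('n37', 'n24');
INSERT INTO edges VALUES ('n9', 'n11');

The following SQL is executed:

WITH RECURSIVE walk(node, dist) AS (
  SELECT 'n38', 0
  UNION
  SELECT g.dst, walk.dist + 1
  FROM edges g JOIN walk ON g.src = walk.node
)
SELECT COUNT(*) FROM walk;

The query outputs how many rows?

4

Base: (n38, dist=0).
Iteration 1: edges from {n38} -> (n30, dist=1), (n9, dist=1).
Iteration 2: edges from {n30,n9} -> (n11, dist=2).
Iteration 3: no outgoing edges from {n11}; recursion stops.
Total rows emitted: 4.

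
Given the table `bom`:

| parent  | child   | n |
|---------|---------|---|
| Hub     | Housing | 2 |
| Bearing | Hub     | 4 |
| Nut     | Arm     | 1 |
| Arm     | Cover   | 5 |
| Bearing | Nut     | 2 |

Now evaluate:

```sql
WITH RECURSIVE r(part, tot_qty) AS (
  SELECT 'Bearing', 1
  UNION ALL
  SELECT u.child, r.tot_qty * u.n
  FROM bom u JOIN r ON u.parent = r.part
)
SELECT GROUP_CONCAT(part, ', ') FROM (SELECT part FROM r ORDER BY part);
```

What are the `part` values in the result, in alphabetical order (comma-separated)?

Base: (Bearing, tot_qty=1).
Iteration 1: components of {Bearing} -> Hub = 1*4 = 4, Nut = 1*2 = 2.
Iteration 2: components of {Hub,Nut} -> Arm = 2*1 = 2, Housing = 4*2 = 8.
Iteration 3: components of {Arm,Housing} -> Cover = 2*5 = 10.
Iteration 4: no further components; recursion stops.

Arm, Bearing, Cover, Housing, Hub, Nut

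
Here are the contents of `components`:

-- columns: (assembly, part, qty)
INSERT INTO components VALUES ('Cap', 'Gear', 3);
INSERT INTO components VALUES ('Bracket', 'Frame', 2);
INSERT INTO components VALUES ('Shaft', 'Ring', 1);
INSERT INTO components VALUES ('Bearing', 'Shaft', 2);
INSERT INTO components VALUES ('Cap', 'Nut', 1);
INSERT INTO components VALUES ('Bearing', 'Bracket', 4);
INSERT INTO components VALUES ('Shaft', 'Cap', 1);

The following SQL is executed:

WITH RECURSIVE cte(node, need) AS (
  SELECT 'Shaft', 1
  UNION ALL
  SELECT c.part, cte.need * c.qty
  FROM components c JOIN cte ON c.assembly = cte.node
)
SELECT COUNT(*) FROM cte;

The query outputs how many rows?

5

Base: (Shaft, need=1).
Iteration 1: components of {Shaft} -> Cap = 1*1 = 1, Ring = 1*1 = 1.
Iteration 2: components of {Cap,Ring} -> Gear = 1*3 = 3, Nut = 1*1 = 1.
Iteration 3: no further components; recursion stops.
Total rows emitted: 5.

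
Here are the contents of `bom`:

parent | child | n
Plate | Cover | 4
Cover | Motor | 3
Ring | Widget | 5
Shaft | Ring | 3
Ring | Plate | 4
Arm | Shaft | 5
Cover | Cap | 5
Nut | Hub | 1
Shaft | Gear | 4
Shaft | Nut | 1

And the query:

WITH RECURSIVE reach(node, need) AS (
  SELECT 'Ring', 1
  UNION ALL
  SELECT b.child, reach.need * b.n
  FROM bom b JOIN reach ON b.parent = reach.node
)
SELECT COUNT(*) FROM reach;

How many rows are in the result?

Base: (Ring, need=1).
Iteration 1: components of {Ring} -> Plate = 1*4 = 4, Widget = 1*5 = 5.
Iteration 2: components of {Plate,Widget} -> Cover = 4*4 = 16.
Iteration 3: components of {Cover} -> Cap = 16*5 = 80, Motor = 16*3 = 48.
Iteration 4: no further components; recursion stops.
Total rows emitted: 6.

6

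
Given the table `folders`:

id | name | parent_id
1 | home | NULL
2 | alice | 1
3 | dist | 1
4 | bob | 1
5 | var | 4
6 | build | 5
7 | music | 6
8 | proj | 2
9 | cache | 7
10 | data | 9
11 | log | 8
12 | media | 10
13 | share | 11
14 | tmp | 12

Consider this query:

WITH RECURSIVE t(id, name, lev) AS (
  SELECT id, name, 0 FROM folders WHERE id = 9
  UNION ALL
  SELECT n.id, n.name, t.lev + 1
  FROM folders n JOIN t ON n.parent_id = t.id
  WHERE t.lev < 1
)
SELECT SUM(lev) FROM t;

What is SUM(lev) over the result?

1

Base: id=9 (cache) at lev 0.
Iteration 1: rows with parent_id in {9} -> data (id 10, lev 1).
Iteration 2: lev < 1 fails for all current rows; recursion stops.
SUM(lev) = 0 + 1 = 1.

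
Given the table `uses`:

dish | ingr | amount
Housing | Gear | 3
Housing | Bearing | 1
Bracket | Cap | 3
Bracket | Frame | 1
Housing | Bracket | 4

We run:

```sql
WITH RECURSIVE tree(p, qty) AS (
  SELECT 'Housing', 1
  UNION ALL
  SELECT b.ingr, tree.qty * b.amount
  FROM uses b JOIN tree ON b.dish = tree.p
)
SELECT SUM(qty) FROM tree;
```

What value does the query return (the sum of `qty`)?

Base: (Housing, qty=1).
Iteration 1: components of {Housing} -> Bearing = 1*1 = 1, Bracket = 1*4 = 4, Gear = 1*3 = 3.
Iteration 2: components of {Bearing,Bracket,Gear} -> Cap = 4*3 = 12, Frame = 4*1 = 4.
Iteration 3: no further components; recursion stops.
SUM(qty) = 1 + 3 + 1 + 4 + 4 + 12 = 25.

25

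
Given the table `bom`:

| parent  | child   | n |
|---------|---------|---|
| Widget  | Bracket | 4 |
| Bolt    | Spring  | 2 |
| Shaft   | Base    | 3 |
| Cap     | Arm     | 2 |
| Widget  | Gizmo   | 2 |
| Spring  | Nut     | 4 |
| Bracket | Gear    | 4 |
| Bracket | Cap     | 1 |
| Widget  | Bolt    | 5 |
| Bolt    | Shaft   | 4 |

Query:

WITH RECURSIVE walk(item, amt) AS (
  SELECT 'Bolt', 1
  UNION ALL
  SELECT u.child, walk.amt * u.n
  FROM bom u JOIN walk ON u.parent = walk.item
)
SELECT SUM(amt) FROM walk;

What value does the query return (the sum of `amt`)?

Base: (Bolt, amt=1).
Iteration 1: components of {Bolt} -> Shaft = 1*4 = 4, Spring = 1*2 = 2.
Iteration 2: components of {Shaft,Spring} -> Base = 4*3 = 12, Nut = 2*4 = 8.
Iteration 3: no further components; recursion stops.
SUM(amt) = 1 + 4 + 2 + 12 + 8 = 27.

27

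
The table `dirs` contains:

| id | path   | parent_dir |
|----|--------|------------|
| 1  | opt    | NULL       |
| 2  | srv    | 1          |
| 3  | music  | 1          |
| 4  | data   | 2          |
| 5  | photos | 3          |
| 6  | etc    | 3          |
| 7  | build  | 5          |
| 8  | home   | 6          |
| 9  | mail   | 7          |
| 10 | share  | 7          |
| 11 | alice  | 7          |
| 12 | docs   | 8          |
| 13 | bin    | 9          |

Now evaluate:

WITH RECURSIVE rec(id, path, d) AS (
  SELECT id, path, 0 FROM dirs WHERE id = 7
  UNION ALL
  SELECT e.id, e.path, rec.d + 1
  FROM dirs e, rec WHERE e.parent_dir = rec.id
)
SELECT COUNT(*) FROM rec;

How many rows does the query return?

5

Base: id=7 (build) at d 0.
Iteration 1: rows with parent_dir in {7} -> mail (id 9, d 1), share (id 10, d 1), alice (id 11, d 1).
Iteration 2: rows with parent_dir in {9,10,11} -> bin (id 13, d 2).
Iteration 3: no rows with parent_dir in {13}; recursion stops.
Total rows emitted: 5.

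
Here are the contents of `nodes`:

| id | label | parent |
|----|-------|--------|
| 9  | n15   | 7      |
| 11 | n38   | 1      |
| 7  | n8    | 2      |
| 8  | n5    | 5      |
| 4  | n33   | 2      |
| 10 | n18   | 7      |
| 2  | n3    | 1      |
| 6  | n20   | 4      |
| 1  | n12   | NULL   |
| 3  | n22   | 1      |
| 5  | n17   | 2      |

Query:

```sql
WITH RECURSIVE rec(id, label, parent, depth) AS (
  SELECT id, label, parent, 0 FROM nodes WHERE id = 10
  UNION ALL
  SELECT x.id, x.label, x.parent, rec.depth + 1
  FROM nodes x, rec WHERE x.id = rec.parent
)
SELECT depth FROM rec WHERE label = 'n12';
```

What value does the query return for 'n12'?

Base: id=10 (n18), parent=7, depth 0.
Iteration 1: join on id=7 -> n8 (id 7, parent=2, depth 1).
Iteration 2: join on id=2 -> n3 (id 2, parent=1, depth 2).
Iteration 3: join on id=1 -> n12 (id 1, parent=NULL, depth 3).
Iteration 4: parent is NULL; no match; recursion stops.

3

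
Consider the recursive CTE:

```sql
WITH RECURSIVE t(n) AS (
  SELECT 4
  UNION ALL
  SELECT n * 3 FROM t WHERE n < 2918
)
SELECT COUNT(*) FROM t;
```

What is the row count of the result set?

Base: n=4.
Iteration 1: 4 < 2918 holds -> n = 4 * 3 = 12.
Iteration 2: 12 < 2918 holds -> n = 12 * 3 = 36.
Iteration 3: 36 < 2918 holds -> n = 36 * 3 = 108.
Iteration 4: 108 < 2918 holds -> n = 108 * 3 = 324.
Iteration 5: 324 < 2918 holds -> n = 324 * 3 = 972.
Iteration 6: 972 < 2918 holds -> n = 972 * 3 = 2916.
Iteration 7: 2916 < 2918 holds -> n = 2916 * 3 = 8748.
Iteration 8: 8748 < 2918 fails; recursion stops.
Total rows emitted: 8.

8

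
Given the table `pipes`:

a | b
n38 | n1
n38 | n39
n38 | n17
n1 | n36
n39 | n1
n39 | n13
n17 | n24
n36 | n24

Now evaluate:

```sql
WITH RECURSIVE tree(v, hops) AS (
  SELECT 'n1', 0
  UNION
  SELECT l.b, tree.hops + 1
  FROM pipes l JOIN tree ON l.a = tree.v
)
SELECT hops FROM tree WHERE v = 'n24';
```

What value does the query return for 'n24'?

Base: (n1, hops=0).
Iteration 1: edges from {n1} -> (n36, hops=1).
Iteration 2: edges from {n36} -> (n24, hops=2).
Iteration 3: no outgoing edges from {n24}; recursion stops.

2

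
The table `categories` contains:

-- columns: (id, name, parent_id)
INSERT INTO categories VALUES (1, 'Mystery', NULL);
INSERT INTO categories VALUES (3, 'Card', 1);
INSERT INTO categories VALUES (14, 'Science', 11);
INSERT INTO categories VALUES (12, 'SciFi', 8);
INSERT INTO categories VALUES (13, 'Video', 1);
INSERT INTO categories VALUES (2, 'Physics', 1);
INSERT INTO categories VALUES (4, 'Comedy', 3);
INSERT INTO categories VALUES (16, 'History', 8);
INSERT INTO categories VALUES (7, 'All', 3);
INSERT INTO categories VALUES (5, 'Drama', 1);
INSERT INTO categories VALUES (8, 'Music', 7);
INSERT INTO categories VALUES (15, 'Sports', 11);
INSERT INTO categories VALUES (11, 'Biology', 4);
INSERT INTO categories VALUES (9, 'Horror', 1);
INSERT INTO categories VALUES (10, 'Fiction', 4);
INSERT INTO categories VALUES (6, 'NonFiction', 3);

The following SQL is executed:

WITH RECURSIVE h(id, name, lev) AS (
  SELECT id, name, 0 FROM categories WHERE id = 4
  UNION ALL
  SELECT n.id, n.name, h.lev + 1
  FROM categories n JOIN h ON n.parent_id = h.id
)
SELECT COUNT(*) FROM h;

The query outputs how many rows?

Base: id=4 (Comedy) at lev 0.
Iteration 1: rows with parent_id in {4} -> Fiction (id 10, lev 1), Biology (id 11, lev 1).
Iteration 2: rows with parent_id in {10,11} -> Science (id 14, lev 2), Sports (id 15, lev 2).
Iteration 3: no rows with parent_id in {14,15}; recursion stops.
Total rows emitted: 5.

5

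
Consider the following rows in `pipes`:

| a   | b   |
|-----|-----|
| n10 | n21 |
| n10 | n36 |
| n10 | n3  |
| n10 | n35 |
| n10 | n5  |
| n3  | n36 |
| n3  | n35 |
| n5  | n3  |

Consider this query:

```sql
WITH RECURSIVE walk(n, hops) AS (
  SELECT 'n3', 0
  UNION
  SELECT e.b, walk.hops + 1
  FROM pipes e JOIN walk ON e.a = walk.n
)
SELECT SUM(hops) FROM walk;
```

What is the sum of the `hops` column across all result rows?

2

Base: (n3, hops=0).
Iteration 1: edges from {n3} -> (n35, hops=1), (n36, hops=1).
Iteration 2: no outgoing edges from {n35,n36}; recursion stops.
SUM(hops) = 0 + 1 + 1 = 2.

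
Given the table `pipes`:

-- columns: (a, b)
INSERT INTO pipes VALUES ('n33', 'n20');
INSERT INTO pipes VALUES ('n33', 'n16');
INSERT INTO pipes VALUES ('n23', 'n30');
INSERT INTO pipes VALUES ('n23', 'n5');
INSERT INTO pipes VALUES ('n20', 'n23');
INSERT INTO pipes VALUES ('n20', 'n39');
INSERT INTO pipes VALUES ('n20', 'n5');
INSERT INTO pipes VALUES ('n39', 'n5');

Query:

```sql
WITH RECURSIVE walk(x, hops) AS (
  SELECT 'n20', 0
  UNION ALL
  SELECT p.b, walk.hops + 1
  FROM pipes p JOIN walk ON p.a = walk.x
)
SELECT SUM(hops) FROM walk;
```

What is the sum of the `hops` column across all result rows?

Base: (n20, hops=0).
Iteration 1: edges from {n20} -> (n23, hops=1), (n39, hops=1), (n5, hops=1).
Iteration 2: edges from {n23,n39,n5} -> (n30, hops=2), (n5, hops=2) x2. [UNION ALL keeps all 3 new rows, including repeats]
Iteration 3: no outgoing edges from {n30,n5}; recursion stops.
SUM(hops) = 0 + 1 + 1 + 1 + 2 + 2 + 2 = 9.

9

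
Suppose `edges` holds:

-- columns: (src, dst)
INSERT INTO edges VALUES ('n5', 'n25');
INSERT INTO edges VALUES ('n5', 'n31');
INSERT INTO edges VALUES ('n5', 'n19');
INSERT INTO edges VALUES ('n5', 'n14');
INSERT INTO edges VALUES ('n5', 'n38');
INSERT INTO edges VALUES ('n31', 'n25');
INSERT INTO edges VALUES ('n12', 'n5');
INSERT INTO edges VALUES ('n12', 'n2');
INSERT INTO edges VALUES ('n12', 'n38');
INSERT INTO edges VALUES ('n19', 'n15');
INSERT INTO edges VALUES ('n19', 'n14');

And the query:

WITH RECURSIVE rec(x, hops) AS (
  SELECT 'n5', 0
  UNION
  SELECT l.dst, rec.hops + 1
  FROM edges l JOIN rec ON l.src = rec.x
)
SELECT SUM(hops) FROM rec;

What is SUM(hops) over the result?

Base: (n5, hops=0).
Iteration 1: edges from {n5} -> (n14, hops=1), (n19, hops=1), (n25, hops=1), (n31, hops=1), (n38, hops=1).
Iteration 2: edges from {n14,n19,n25,n31,n38} -> (n14, hops=2), (n15, hops=2), (n25, hops=2).
Iteration 3: no outgoing edges from {n14,n15,n25}; recursion stops.
SUM(hops) = 0 + 1 + 1 + 1 + 1 + 1 + 2 + 2 + 2 = 11.

11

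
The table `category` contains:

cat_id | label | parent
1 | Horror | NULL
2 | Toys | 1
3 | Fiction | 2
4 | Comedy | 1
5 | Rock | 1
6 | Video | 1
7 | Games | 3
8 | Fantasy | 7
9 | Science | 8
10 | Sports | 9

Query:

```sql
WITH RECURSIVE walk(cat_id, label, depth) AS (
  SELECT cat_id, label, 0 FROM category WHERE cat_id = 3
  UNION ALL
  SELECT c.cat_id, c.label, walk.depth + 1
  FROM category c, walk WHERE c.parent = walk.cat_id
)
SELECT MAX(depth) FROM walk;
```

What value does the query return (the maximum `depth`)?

Base: cat_id=3 (Fiction) at depth 0.
Iteration 1: rows with parent in {3} -> Games (id 7, depth 1).
Iteration 2: rows with parent in {7} -> Fantasy (id 8, depth 2).
Iteration 3: rows with parent in {8} -> Science (id 9, depth 3).
Iteration 4: rows with parent in {9} -> Sports (id 10, depth 4).
Iteration 5: no rows with parent in {10}; recursion stops.
depth values: 0, 1, 2, 3, 4; the maximum is 4.

4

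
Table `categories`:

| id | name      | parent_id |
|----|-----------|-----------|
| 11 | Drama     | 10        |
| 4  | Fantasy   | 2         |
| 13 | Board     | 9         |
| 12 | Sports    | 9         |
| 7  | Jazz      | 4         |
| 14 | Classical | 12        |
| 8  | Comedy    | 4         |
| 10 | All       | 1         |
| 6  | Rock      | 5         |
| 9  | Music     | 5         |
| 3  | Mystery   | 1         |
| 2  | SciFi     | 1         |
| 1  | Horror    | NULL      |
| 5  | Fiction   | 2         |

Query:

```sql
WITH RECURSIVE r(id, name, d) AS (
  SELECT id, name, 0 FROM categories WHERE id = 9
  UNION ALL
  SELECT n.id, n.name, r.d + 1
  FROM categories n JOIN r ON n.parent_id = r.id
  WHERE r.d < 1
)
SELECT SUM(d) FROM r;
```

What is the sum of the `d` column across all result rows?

2

Base: id=9 (Music) at d 0.
Iteration 1: rows with parent_id in {9} -> Sports (id 12, d 1), Board (id 13, d 1).
Iteration 2: d < 1 fails for all current rows; recursion stops.
SUM(d) = 0 + 1 + 1 = 2.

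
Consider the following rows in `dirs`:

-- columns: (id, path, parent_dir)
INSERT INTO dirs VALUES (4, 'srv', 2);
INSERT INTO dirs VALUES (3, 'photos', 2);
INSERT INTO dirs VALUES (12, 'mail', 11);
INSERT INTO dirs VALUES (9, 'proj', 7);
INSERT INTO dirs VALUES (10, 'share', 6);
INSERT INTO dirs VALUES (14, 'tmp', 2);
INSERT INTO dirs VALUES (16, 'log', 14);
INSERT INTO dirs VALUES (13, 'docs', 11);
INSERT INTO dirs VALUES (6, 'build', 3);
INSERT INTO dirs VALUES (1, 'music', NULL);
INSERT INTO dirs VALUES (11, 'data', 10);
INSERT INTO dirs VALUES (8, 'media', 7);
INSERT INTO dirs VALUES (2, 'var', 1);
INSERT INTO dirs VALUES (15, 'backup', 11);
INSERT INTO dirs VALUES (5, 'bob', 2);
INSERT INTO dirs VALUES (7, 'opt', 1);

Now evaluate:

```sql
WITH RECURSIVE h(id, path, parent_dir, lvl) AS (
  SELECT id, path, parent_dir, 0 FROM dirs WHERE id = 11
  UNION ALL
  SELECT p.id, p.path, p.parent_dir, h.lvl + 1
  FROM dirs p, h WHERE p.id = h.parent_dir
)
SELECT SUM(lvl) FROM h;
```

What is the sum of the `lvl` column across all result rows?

15

Base: id=11 (data), parent_dir=10, lvl 0.
Iteration 1: join on id=10 -> share (id 10, parent_dir=6, lvl 1).
Iteration 2: join on id=6 -> build (id 6, parent_dir=3, lvl 2).
Iteration 3: join on id=3 -> photos (id 3, parent_dir=2, lvl 3).
Iteration 4: join on id=2 -> var (id 2, parent_dir=1, lvl 4).
Iteration 5: join on id=1 -> music (id 1, parent_dir=NULL, lvl 5).
Iteration 6: parent_dir is NULL; no match; recursion stops.
SUM(lvl) = 0 + 1 + 2 + 3 + 4 + 5 = 15.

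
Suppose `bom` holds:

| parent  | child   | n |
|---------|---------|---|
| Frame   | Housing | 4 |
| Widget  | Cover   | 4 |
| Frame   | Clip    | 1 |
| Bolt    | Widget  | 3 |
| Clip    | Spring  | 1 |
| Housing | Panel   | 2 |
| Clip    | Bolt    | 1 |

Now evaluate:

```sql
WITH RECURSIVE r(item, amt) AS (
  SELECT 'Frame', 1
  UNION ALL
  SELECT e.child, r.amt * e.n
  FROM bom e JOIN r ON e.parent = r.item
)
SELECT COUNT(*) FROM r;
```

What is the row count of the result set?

8

Base: (Frame, amt=1).
Iteration 1: components of {Frame} -> Clip = 1*1 = 1, Housing = 1*4 = 4.
Iteration 2: components of {Clip,Housing} -> Bolt = 1*1 = 1, Panel = 4*2 = 8, Spring = 1*1 = 1.
Iteration 3: components of {Bolt,Panel,Spring} -> Widget = 1*3 = 3.
Iteration 4: components of {Widget} -> Cover = 3*4 = 12.
Iteration 5: no further components; recursion stops.
Total rows emitted: 8.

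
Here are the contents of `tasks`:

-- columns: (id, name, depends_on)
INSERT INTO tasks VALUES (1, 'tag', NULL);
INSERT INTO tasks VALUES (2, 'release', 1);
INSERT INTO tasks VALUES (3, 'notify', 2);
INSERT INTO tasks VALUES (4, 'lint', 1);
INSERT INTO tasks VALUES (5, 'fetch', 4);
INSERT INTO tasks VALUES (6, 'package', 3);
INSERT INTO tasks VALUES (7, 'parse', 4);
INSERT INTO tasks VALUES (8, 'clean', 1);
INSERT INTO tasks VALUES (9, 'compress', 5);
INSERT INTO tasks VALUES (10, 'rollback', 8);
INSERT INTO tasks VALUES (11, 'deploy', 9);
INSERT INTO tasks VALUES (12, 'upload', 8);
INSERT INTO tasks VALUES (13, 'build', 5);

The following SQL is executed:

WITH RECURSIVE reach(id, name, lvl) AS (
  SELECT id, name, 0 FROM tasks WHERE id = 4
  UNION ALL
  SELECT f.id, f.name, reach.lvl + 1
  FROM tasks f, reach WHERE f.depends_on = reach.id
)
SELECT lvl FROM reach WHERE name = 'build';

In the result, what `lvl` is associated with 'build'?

2

Base: id=4 (lint) at lvl 0.
Iteration 1: rows with depends_on in {4} -> fetch (id 5, lvl 1), parse (id 7, lvl 1).
Iteration 2: rows with depends_on in {5,7} -> compress (id 9, lvl 2), build (id 13, lvl 2).
Iteration 3: rows with depends_on in {9,13} -> deploy (id 11, lvl 3).
Iteration 4: no rows with depends_on in {11}; recursion stops.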